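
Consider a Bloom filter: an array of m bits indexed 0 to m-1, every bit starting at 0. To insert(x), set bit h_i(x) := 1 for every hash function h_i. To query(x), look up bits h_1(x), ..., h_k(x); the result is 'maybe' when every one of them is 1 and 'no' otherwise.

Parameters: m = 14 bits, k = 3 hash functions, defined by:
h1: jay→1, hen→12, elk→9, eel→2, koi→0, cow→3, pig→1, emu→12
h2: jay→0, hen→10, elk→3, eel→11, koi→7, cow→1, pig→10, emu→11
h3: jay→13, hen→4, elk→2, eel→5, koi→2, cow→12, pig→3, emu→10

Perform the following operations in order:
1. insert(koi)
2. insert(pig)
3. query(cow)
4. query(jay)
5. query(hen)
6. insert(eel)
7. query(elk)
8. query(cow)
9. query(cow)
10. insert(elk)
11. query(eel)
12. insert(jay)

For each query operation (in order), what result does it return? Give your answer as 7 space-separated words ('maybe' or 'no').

Start: bits=00000000000000
Op 1: insert koi -> sets bits 0 2 7 -> bits=10100001000000
Op 2: insert pig -> sets bits 1 3 10 -> bits=11110001001000
Op 3: query cow -> checks bit1=1, bit3=1, bit12=0 (has a 0) -> no
Op 4: query jay -> checks bit0=1, bit1=1, bit13=0 (has a 0) -> no
Op 5: query hen -> checks bit4=0, bit10=1, bit12=0 (has a 0) -> no
Op 6: insert eel -> sets bits 2 5 11 -> bits=11110101001100
Op 7: query elk -> checks bit2=1, bit3=1, bit9=0 (has a 0) -> no
Op 8: query cow -> checks bit1=1, bit3=1, bit12=0 (has a 0) -> no
Op 9: query cow -> checks bit1=1, bit3=1, bit12=0 (has a 0) -> no
Op 10: insert elk -> sets bits 2 3 9 -> bits=11110101011100
Op 11: query eel -> checks bit2=1, bit5=1, bit11=1 (all 1) -> maybe
Op 12: insert jay -> sets bits 0 1 13 -> bits=11110101011101
Query results in order: no no no no no no maybe

Answer: no no no no no no maybe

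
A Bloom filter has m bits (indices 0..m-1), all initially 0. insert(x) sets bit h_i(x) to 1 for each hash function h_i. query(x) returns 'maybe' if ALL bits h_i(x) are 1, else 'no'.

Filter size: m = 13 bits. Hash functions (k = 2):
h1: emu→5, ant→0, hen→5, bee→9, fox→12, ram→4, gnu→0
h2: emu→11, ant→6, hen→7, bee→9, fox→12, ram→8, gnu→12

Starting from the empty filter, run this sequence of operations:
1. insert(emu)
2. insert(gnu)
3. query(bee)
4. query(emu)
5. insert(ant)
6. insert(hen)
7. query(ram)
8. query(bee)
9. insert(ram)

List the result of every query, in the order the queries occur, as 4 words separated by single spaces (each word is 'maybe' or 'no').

Answer: no maybe no no

Derivation:
Start: bits=0000000000000
Op 1: insert emu -> sets bits 5 11 -> bits=0000010000010
Op 2: insert gnu -> sets bits 0 12 -> bits=1000010000011
Op 3: query bee -> checks bit9=0 (has a 0) -> no
Op 4: query emu -> checks bit5=1, bit11=1 (all 1) -> maybe
Op 5: insert ant -> sets bits 0 6 -> bits=1000011000011
Op 6: insert hen -> sets bits 5 7 -> bits=1000011100011
Op 7: query ram -> checks bit4=0, bit8=0 (has a 0) -> no
Op 8: query bee -> checks bit9=0 (has a 0) -> no
Op 9: insert ram -> sets bits 4 8 -> bits=1000111110011
Query results in order: no maybe no no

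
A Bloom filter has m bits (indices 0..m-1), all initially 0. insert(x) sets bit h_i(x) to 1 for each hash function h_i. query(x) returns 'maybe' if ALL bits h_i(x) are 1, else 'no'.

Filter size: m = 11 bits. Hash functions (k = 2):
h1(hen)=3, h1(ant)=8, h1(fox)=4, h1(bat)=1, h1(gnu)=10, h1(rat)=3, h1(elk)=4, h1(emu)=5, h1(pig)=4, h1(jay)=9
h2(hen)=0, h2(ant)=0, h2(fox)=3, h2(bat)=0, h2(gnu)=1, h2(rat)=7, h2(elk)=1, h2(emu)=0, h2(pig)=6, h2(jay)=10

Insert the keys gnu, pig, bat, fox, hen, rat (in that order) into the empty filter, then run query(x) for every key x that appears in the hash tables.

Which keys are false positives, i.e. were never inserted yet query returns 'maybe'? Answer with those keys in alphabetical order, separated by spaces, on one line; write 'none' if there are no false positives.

Answer: elk

Derivation:
Start: bits=00000000000
After insert 'gnu': sets bits 1 10 -> bits=01000000001
After insert 'pig': sets bits 4 6 -> bits=01001010001
After insert 'bat': sets bits 0 1 -> bits=11001010001
After insert 'fox': sets bits 3 4 -> bits=11011010001
After insert 'hen': sets bits 0 3 -> bits=11011010001
After insert 'rat': sets bits 3 7 -> bits=11011011001
Not inserted: ant elk emu jay — query each against bits=11011011001:
query ant: checks bit0=1, bit8=0 (has a 0) -> no => not a false positive
query elk: checks bit1=1, bit4=1 (all 1) -> maybe => FALSE POSITIVE
query emu: checks bit0=1, bit5=0 (has a 0) -> no => not a false positive
query jay: checks bit9=0, bit10=1 (has a 0) -> no => not a false positive
False positives (alphabetical): elk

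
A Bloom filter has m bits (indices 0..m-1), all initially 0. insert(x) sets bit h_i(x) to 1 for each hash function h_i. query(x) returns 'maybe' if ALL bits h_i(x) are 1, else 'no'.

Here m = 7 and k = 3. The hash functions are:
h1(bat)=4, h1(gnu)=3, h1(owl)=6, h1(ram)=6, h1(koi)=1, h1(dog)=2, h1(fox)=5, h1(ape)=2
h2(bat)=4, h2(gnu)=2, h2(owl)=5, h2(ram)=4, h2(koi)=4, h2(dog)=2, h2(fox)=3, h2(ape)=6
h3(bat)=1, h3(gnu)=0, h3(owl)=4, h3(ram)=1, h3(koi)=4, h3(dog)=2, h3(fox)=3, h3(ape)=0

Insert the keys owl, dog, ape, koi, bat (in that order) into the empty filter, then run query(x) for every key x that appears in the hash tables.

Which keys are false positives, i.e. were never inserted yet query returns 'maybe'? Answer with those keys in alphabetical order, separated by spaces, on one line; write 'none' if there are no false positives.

Start: bits=0000000
After insert 'owl': sets bits 4 5 6 -> bits=0000111
After insert 'dog': sets bits 2 -> bits=0010111
After insert 'ape': sets bits 0 2 6 -> bits=1010111
After insert 'koi': sets bits 1 4 -> bits=1110111
After insert 'bat': sets bits 1 4 -> bits=1110111
Not inserted: fox gnu ram — query each against bits=1110111:
query fox: checks bit3=0, bit5=1 (has a 0) -> no => not a false positive
query gnu: checks bit0=1, bit2=1, bit3=0 (has a 0) -> no => not a false positive
query ram: checks bit1=1, bit4=1, bit6=1 (all 1) -> maybe => FALSE POSITIVE
False positives (alphabetical): ram

Answer: ram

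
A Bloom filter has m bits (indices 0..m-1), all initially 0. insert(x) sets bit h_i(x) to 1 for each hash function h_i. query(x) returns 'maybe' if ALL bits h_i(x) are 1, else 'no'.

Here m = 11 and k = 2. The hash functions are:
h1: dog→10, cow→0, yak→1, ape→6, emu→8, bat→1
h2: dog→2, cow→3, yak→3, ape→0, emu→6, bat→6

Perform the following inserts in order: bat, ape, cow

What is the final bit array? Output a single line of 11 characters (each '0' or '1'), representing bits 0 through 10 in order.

Answer: 11010010000

Derivation:
Start: bits=00000000000
After insert 'bat': sets bits 1 6 -> bits=01000010000
After insert 'ape': sets bits 0 6 -> bits=11000010000
After insert 'cow': sets bits 0 3 -> bits=11010010000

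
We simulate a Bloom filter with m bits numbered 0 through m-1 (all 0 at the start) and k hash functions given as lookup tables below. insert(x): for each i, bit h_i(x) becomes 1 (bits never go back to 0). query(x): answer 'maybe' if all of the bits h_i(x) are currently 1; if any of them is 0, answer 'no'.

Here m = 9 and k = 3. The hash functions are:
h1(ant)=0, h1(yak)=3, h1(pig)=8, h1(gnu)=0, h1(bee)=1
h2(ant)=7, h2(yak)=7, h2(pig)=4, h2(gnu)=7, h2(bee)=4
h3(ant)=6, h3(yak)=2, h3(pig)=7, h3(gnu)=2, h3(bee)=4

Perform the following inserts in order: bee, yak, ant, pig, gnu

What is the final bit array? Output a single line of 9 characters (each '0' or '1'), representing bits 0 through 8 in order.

Start: bits=000000000
After insert 'bee': sets bits 1 4 -> bits=010010000
After insert 'yak': sets bits 2 3 7 -> bits=011110010
After insert 'ant': sets bits 0 6 7 -> bits=111110110
After insert 'pig': sets bits 4 7 8 -> bits=111110111
After insert 'gnu': sets bits 0 2 7 -> bits=111110111

Answer: 111110111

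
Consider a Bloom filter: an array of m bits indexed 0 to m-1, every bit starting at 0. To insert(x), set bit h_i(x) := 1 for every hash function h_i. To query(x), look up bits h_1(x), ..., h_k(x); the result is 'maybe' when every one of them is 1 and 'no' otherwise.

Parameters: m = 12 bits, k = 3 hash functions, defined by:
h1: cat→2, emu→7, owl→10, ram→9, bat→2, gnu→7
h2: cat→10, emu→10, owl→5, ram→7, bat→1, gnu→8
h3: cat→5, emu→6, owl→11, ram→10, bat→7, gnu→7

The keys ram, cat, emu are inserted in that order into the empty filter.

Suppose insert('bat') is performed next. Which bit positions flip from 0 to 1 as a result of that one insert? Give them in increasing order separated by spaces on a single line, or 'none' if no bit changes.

Start: bits=000000000000
After insert 'ram': sets bits 7 9 10 -> bits=000000010110
After insert 'cat': sets bits 2 5 10 -> bits=001001010110
After insert 'emu': sets bits 6 7 10 -> bits=001001110110
insert 'bat' would touch bits 1 2 7; currently bit1=0, bit2=1, bit7=1
Bits that are 0 among those (would change 0->1): 1

Answer: 1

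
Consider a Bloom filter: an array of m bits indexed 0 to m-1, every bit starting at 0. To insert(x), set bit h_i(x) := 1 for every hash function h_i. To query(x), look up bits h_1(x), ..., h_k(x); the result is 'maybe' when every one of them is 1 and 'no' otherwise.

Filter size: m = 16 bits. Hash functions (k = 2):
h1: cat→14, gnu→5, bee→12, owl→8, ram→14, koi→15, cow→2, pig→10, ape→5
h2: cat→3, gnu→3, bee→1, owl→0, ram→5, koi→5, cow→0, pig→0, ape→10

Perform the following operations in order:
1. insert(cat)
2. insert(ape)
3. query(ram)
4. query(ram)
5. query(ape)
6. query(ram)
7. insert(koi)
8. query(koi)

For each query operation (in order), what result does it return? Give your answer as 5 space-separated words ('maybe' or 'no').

Answer: maybe maybe maybe maybe maybe

Derivation:
Start: bits=0000000000000000
Op 1: insert cat -> sets bits 3 14 -> bits=0001000000000010
Op 2: insert ape -> sets bits 5 10 -> bits=0001010000100010
Op 3: query ram -> checks bit5=1, bit14=1 (all 1) -> maybe
Op 4: query ram -> checks bit5=1, bit14=1 (all 1) -> maybe
Op 5: query ape -> checks bit5=1, bit10=1 (all 1) -> maybe
Op 6: query ram -> checks bit5=1, bit14=1 (all 1) -> maybe
Op 7: insert koi -> sets bits 5 15 -> bits=0001010000100011
Op 8: query koi -> checks bit5=1, bit15=1 (all 1) -> maybe
Query results in order: maybe maybe maybe maybe maybe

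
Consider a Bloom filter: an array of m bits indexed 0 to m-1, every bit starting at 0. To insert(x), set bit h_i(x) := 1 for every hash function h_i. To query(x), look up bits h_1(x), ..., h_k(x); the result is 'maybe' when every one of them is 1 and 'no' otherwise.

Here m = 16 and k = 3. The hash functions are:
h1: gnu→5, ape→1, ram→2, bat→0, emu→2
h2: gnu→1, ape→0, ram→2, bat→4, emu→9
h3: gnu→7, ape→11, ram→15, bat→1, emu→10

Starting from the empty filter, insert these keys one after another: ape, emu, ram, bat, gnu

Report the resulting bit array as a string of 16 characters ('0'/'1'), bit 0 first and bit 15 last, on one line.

Start: bits=0000000000000000
After insert 'ape': sets bits 0 1 11 -> bits=1100000000010000
After insert 'emu': sets bits 2 9 10 -> bits=1110000001110000
After insert 'ram': sets bits 2 15 -> bits=1110000001110001
After insert 'bat': sets bits 0 1 4 -> bits=1110100001110001
After insert 'gnu': sets bits 1 5 7 -> bits=1110110101110001

Answer: 1110110101110001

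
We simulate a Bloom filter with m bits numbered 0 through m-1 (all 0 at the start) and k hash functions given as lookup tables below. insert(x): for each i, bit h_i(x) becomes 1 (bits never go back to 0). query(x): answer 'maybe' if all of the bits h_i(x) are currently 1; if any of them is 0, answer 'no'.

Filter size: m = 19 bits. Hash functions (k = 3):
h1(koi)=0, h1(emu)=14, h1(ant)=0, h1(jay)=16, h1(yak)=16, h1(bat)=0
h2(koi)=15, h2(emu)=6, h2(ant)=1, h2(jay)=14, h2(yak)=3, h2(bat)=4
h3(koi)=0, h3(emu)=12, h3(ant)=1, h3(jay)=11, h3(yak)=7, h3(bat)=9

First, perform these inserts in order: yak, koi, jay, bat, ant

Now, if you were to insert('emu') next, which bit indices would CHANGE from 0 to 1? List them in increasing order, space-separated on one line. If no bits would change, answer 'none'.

Answer: 6 12

Derivation:
Start: bits=0000000000000000000
After insert 'yak': sets bits 3 7 16 -> bits=0001000100000000100
After insert 'koi': sets bits 0 15 -> bits=1001000100000001100
After insert 'jay': sets bits 11 14 16 -> bits=1001000100010011100
After insert 'bat': sets bits 0 4 9 -> bits=1001100101010011100
After insert 'ant': sets bits 0 1 -> bits=1101100101010011100
insert 'emu' would touch bits 6 12 14; currently bit6=0, bit12=0, bit14=1
Bits that are 0 among those (would change 0->1): 6 12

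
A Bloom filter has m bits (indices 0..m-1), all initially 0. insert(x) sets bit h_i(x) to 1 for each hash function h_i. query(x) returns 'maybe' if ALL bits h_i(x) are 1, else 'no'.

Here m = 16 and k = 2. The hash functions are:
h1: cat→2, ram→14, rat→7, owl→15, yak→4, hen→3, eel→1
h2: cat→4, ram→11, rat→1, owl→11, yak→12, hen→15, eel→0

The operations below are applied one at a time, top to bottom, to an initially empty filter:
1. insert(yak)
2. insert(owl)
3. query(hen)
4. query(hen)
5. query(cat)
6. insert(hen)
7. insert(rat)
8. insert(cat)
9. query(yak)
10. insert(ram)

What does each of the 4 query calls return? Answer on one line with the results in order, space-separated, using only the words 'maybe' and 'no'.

Answer: no no no maybe

Derivation:
Start: bits=0000000000000000
Op 1: insert yak -> sets bits 4 12 -> bits=0000100000001000
Op 2: insert owl -> sets bits 11 15 -> bits=0000100000011001
Op 3: query hen -> checks bit3=0, bit15=1 (has a 0) -> no
Op 4: query hen -> checks bit3=0, bit15=1 (has a 0) -> no
Op 5: query cat -> checks bit2=0, bit4=1 (has a 0) -> no
Op 6: insert hen -> sets bits 3 15 -> bits=0001100000011001
Op 7: insert rat -> sets bits 1 7 -> bits=0101100100011001
Op 8: insert cat -> sets bits 2 4 -> bits=0111100100011001
Op 9: query yak -> checks bit4=1, bit12=1 (all 1) -> maybe
Op 10: insert ram -> sets bits 11 14 -> bits=0111100100011011
Query results in order: no no no maybe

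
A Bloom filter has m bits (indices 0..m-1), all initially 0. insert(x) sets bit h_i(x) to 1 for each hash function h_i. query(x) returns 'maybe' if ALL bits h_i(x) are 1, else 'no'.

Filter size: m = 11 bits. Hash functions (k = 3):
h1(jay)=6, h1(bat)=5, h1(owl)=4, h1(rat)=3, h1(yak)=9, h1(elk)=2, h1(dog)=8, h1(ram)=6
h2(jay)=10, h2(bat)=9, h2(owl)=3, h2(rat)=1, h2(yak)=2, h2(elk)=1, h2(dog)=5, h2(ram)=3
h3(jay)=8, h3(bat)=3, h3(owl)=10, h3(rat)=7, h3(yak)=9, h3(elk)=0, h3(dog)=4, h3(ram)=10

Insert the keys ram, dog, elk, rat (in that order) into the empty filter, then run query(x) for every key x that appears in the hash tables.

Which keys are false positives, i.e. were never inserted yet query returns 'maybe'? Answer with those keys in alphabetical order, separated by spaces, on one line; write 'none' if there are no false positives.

Start: bits=00000000000
After insert 'ram': sets bits 3 6 10 -> bits=00010010001
After insert 'dog': sets bits 4 5 8 -> bits=00011110101
After insert 'elk': sets bits 0 1 2 -> bits=11111110101
After insert 'rat': sets bits 1 3 7 -> bits=11111111101
Not inserted: bat jay owl yak — query each against bits=11111111101:
query bat: checks bit3=1, bit5=1, bit9=0 (has a 0) -> no => not a false positive
query jay: checks bit6=1, bit8=1, bit10=1 (all 1) -> maybe => FALSE POSITIVE
query owl: checks bit3=1, bit4=1, bit10=1 (all 1) -> maybe => FALSE POSITIVE
query yak: checks bit2=1, bit9=0 (has a 0) -> no => not a false positive
False positives (alphabetical): jay owl

Answer: jay owl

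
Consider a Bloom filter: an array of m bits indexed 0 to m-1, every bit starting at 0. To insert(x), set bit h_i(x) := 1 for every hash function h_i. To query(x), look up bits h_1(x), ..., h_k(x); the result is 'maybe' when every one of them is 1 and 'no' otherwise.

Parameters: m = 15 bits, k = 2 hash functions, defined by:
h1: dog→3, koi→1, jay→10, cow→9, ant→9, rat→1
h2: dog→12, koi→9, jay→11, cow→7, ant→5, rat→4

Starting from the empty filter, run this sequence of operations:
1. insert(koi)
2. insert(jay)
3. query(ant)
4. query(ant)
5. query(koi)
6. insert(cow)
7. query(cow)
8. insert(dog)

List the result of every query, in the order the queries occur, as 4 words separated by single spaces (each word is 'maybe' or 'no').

Start: bits=000000000000000
Op 1: insert koi -> sets bits 1 9 -> bits=010000000100000
Op 2: insert jay -> sets bits 10 11 -> bits=010000000111000
Op 3: query ant -> checks bit5=0, bit9=1 (has a 0) -> no
Op 4: query ant -> checks bit5=0, bit9=1 (has a 0) -> no
Op 5: query koi -> checks bit1=1, bit9=1 (all 1) -> maybe
Op 6: insert cow -> sets bits 7 9 -> bits=010000010111000
Op 7: query cow -> checks bit7=1, bit9=1 (all 1) -> maybe
Op 8: insert dog -> sets bits 3 12 -> bits=010100010111100
Query results in order: no no maybe maybe

Answer: no no maybe maybe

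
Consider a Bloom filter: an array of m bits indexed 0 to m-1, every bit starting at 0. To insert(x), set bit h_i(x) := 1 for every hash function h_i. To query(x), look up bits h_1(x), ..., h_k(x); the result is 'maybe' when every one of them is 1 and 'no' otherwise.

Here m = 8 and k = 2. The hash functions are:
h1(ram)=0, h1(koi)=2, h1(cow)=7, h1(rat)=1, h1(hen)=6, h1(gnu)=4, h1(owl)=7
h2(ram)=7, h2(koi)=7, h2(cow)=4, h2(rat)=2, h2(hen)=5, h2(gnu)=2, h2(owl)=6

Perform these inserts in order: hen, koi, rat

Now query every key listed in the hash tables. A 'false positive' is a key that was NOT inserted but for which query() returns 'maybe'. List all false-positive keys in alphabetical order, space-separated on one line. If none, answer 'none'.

Start: bits=00000000
After insert 'hen': sets bits 5 6 -> bits=00000110
After insert 'koi': sets bits 2 7 -> bits=00100111
After insert 'rat': sets bits 1 2 -> bits=01100111
Not inserted: cow gnu owl ram — query each against bits=01100111:
query cow: checks bit4=0, bit7=1 (has a 0) -> no => not a false positive
query gnu: checks bit2=1, bit4=0 (has a 0) -> no => not a false positive
query owl: checks bit6=1, bit7=1 (all 1) -> maybe => FALSE POSITIVE
query ram: checks bit0=0, bit7=1 (has a 0) -> no => not a false positive
False positives (alphabetical): owl

Answer: owl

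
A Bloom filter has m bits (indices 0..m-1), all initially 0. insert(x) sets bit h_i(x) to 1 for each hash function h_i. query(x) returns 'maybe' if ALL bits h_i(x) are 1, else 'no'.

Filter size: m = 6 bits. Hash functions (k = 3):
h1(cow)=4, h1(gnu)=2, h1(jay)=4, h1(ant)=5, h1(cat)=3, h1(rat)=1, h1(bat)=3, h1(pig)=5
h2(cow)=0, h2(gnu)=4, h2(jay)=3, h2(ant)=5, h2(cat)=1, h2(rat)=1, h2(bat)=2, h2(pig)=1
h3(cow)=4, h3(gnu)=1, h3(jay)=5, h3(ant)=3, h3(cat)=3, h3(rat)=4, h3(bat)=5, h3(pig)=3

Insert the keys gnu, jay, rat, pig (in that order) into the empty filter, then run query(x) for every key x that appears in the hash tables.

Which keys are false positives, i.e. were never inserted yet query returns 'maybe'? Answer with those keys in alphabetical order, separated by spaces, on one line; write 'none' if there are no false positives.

Answer: ant bat cat

Derivation:
Start: bits=000000
After insert 'gnu': sets bits 1 2 4 -> bits=011010
After insert 'jay': sets bits 3 4 5 -> bits=011111
After insert 'rat': sets bits 1 4 -> bits=011111
After insert 'pig': sets bits 1 3 5 -> bits=011111
Not inserted: ant bat cat cow — query each against bits=011111:
query ant: checks bit3=1, bit5=1 (all 1) -> maybe => FALSE POSITIVE
query bat: checks bit2=1, bit3=1, bit5=1 (all 1) -> maybe => FALSE POSITIVE
query cat: checks bit1=1, bit3=1 (all 1) -> maybe => FALSE POSITIVE
query cow: checks bit0=0, bit4=1 (has a 0) -> no => not a false positive
False positives (alphabetical): ant bat cat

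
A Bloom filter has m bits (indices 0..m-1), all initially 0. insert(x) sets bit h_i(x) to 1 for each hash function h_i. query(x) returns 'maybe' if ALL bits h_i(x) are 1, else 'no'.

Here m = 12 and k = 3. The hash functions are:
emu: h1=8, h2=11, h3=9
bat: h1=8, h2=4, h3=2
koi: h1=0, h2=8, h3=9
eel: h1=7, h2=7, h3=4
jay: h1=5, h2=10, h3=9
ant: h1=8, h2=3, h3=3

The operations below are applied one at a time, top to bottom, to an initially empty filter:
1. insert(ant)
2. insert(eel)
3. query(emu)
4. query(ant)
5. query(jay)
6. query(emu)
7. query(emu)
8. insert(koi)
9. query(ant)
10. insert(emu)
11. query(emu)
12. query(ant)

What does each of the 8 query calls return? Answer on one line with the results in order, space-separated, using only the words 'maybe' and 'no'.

Start: bits=000000000000
Op 1: insert ant -> sets bits 3 8 -> bits=000100001000
Op 2: insert eel -> sets bits 4 7 -> bits=000110011000
Op 3: query emu -> checks bit8=1, bit9=0, bit11=0 (has a 0) -> no
Op 4: query ant -> checks bit3=1, bit8=1 (all 1) -> maybe
Op 5: query jay -> checks bit5=0, bit9=0, bit10=0 (has a 0) -> no
Op 6: query emu -> checks bit8=1, bit9=0, bit11=0 (has a 0) -> no
Op 7: query emu -> checks bit8=1, bit9=0, bit11=0 (has a 0) -> no
Op 8: insert koi -> sets bits 0 8 9 -> bits=100110011100
Op 9: query ant -> checks bit3=1, bit8=1 (all 1) -> maybe
Op 10: insert emu -> sets bits 8 9 11 -> bits=100110011101
Op 11: query emu -> checks bit8=1, bit9=1, bit11=1 (all 1) -> maybe
Op 12: query ant -> checks bit3=1, bit8=1 (all 1) -> maybe
Query results in order: no maybe no no no maybe maybe maybe

Answer: no maybe no no no maybe maybe maybe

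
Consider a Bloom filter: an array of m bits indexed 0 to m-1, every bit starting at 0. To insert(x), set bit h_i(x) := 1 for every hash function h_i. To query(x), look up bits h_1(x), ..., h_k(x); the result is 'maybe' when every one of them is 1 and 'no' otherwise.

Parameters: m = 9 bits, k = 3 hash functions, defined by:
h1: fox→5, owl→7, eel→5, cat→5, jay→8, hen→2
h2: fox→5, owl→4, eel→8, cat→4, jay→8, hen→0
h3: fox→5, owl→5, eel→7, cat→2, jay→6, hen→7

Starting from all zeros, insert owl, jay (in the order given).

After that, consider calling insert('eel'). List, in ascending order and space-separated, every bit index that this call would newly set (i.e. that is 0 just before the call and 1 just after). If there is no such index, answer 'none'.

Start: bits=000000000
After insert 'owl': sets bits 4 5 7 -> bits=000011010
After insert 'jay': sets bits 6 8 -> bits=000011111
insert 'eel' would touch bits 5 7 8; currently bit5=1, bit7=1, bit8=1
Bits that are 0 among those (would change 0->1): none

Answer: none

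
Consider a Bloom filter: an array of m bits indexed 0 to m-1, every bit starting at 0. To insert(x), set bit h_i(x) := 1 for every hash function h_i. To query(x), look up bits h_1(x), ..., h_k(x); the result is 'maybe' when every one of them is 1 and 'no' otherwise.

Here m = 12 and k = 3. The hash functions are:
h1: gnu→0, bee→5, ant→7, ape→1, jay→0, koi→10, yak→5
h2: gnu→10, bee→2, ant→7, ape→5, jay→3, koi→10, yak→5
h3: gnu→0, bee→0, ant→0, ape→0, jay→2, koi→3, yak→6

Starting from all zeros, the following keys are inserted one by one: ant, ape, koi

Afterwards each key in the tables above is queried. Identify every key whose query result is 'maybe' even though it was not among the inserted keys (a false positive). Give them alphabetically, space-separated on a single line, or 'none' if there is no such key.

Answer: gnu

Derivation:
Start: bits=000000000000
After insert 'ant': sets bits 0 7 -> bits=100000010000
After insert 'ape': sets bits 0 1 5 -> bits=110001010000
After insert 'koi': sets bits 3 10 -> bits=110101010010
Not inserted: bee gnu jay yak — query each against bits=110101010010:
query bee: checks bit0=1, bit2=0, bit5=1 (has a 0) -> no => not a false positive
query gnu: checks bit0=1, bit10=1 (all 1) -> maybe => FALSE POSITIVE
query jay: checks bit0=1, bit2=0, bit3=1 (has a 0) -> no => not a false positive
query yak: checks bit5=1, bit6=0 (has a 0) -> no => not a false positive
False positives (alphabetical): gnu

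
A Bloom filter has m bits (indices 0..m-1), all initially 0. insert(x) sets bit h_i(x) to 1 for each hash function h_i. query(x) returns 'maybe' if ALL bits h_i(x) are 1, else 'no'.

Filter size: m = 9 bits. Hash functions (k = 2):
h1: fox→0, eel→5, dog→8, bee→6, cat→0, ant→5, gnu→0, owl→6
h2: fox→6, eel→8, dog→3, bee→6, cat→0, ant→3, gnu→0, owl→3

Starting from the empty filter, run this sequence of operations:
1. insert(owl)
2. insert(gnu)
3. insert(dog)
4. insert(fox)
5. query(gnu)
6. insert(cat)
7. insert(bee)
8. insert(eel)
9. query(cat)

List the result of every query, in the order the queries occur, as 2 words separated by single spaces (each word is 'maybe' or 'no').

Answer: maybe maybe

Derivation:
Start: bits=000000000
Op 1: insert owl -> sets bits 3 6 -> bits=000100100
Op 2: insert gnu -> sets bits 0 -> bits=100100100
Op 3: insert dog -> sets bits 3 8 -> bits=100100101
Op 4: insert fox -> sets bits 0 6 -> bits=100100101
Op 5: query gnu -> checks bit0=1 (all 1) -> maybe
Op 6: insert cat -> sets bits 0 -> bits=100100101
Op 7: insert bee -> sets bits 6 -> bits=100100101
Op 8: insert eel -> sets bits 5 8 -> bits=100101101
Op 9: query cat -> checks bit0=1 (all 1) -> maybe
Query results in order: maybe maybe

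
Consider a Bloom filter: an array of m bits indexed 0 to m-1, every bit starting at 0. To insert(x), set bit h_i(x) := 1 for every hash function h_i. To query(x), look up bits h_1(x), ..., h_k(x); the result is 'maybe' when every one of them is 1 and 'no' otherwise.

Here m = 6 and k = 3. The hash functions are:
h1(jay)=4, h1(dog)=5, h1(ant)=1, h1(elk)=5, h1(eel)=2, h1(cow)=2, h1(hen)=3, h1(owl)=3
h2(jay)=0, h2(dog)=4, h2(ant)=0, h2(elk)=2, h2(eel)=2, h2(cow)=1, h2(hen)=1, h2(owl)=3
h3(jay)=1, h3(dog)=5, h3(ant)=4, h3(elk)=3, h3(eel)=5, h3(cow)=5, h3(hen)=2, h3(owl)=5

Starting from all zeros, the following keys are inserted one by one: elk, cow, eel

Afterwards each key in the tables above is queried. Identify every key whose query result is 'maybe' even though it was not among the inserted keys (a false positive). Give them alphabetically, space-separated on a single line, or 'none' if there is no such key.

Answer: hen owl

Derivation:
Start: bits=000000
After insert 'elk': sets bits 2 3 5 -> bits=001101
After insert 'cow': sets bits 1 2 5 -> bits=011101
After insert 'eel': sets bits 2 5 -> bits=011101
Not inserted: ant dog hen jay owl — query each against bits=011101:
query ant: checks bit0=0, bit1=1, bit4=0 (has a 0) -> no => not a false positive
query dog: checks bit4=0, bit5=1 (has a 0) -> no => not a false positive
query hen: checks bit1=1, bit2=1, bit3=1 (all 1) -> maybe => FALSE POSITIVE
query jay: checks bit0=0, bit1=1, bit4=0 (has a 0) -> no => not a false positive
query owl: checks bit3=1, bit5=1 (all 1) -> maybe => FALSE POSITIVE
False positives (alphabetical): hen owl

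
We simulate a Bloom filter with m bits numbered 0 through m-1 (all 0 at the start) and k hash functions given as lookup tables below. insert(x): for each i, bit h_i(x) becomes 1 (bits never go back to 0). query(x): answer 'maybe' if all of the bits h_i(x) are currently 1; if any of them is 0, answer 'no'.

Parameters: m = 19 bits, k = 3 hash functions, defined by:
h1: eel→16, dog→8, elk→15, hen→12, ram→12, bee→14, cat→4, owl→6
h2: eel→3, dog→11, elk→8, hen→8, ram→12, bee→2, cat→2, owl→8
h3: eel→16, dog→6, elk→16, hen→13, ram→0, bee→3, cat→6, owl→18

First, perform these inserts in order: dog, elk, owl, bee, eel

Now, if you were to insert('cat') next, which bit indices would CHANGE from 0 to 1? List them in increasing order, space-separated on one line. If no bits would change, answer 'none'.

Start: bits=0000000000000000000
After insert 'dog': sets bits 6 8 11 -> bits=0000001010010000000
After insert 'elk': sets bits 8 15 16 -> bits=0000001010010001100
After insert 'owl': sets bits 6 8 18 -> bits=0000001010010001101
After insert 'bee': sets bits 2 3 14 -> bits=0011001010010011101
After insert 'eel': sets bits 3 16 -> bits=0011001010010011101
insert 'cat' would touch bits 2 4 6; currently bit2=1, bit4=0, bit6=1
Bits that are 0 among those (would change 0->1): 4

Answer: 4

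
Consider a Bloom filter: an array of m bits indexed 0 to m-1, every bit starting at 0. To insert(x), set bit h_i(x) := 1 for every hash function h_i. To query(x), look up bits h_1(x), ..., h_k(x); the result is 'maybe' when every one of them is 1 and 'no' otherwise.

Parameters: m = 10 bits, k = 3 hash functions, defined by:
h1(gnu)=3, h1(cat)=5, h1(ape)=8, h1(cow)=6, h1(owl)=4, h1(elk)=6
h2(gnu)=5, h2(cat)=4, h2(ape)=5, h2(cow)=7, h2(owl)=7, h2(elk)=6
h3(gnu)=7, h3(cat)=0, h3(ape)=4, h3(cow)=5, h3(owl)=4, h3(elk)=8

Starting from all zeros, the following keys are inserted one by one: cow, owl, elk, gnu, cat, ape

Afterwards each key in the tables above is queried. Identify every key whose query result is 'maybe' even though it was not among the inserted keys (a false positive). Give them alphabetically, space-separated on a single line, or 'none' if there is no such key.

Start: bits=0000000000
After insert 'cow': sets bits 5 6 7 -> bits=0000011100
After insert 'owl': sets bits 4 7 -> bits=0000111100
After insert 'elk': sets bits 6 8 -> bits=0000111110
After insert 'gnu': sets bits 3 5 7 -> bits=0001111110
After insert 'cat': sets bits 0 4 5 -> bits=1001111110
After insert 'ape': sets bits 4 5 8 -> bits=1001111110
Not inserted: (none) — query each against bits=1001111110:
False positives (alphabetical): none

Answer: none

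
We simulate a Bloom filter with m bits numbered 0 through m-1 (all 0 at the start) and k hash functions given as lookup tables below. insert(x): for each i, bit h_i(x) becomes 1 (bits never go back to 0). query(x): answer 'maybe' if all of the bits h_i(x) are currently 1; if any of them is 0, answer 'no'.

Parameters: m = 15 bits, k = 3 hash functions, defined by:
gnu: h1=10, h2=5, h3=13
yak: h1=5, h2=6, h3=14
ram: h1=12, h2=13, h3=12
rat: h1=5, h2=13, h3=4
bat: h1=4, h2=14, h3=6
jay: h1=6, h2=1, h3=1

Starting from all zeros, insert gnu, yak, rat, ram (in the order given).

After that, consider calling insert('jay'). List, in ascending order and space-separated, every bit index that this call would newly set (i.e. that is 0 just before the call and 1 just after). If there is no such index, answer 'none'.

Answer: 1

Derivation:
Start: bits=000000000000000
After insert 'gnu': sets bits 5 10 13 -> bits=000001000010010
After insert 'yak': sets bits 5 6 14 -> bits=000001100010011
After insert 'rat': sets bits 4 5 13 -> bits=000011100010011
After insert 'ram': sets bits 12 13 -> bits=000011100010111
insert 'jay' would touch bits 1 6; currently bit1=0, bit6=1
Bits that are 0 among those (would change 0->1): 1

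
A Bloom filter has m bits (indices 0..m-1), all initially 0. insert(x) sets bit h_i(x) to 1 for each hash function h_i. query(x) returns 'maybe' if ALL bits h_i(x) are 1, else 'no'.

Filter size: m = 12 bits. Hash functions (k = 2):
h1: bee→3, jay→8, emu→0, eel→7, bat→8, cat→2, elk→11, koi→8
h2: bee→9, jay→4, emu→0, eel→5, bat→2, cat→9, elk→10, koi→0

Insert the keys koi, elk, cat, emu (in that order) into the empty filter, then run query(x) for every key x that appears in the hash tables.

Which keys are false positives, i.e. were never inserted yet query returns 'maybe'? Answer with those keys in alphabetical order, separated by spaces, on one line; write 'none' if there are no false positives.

Answer: bat

Derivation:
Start: bits=000000000000
After insert 'koi': sets bits 0 8 -> bits=100000001000
After insert 'elk': sets bits 10 11 -> bits=100000001011
After insert 'cat': sets bits 2 9 -> bits=101000001111
After insert 'emu': sets bits 0 -> bits=101000001111
Not inserted: bat bee eel jay — query each against bits=101000001111:
query bat: checks bit2=1, bit8=1 (all 1) -> maybe => FALSE POSITIVE
query bee: checks bit3=0, bit9=1 (has a 0) -> no => not a false positive
query eel: checks bit5=0, bit7=0 (has a 0) -> no => not a false positive
query jay: checks bit4=0, bit8=1 (has a 0) -> no => not a false positive
False positives (alphabetical): bat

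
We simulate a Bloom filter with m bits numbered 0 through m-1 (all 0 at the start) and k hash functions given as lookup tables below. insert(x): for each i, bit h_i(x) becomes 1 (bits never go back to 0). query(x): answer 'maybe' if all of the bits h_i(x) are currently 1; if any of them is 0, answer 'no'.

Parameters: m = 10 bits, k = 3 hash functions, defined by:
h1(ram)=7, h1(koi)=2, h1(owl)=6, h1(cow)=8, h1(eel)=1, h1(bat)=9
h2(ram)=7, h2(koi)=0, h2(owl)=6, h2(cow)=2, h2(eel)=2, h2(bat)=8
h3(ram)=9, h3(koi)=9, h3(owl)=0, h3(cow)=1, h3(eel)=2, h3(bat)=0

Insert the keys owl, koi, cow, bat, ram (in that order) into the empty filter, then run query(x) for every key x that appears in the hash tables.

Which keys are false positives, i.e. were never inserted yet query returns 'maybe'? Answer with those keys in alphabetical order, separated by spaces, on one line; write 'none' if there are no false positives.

Answer: eel

Derivation:
Start: bits=0000000000
After insert 'owl': sets bits 0 6 -> bits=1000001000
After insert 'koi': sets bits 0 2 9 -> bits=1010001001
After insert 'cow': sets bits 1 2 8 -> bits=1110001011
After insert 'bat': sets bits 0 8 9 -> bits=1110001011
After insert 'ram': sets bits 7 9 -> bits=1110001111
Not inserted: eel — query each against bits=1110001111:
query eel: checks bit1=1, bit2=1 (all 1) -> maybe => FALSE POSITIVE
False positives (alphabetical): eel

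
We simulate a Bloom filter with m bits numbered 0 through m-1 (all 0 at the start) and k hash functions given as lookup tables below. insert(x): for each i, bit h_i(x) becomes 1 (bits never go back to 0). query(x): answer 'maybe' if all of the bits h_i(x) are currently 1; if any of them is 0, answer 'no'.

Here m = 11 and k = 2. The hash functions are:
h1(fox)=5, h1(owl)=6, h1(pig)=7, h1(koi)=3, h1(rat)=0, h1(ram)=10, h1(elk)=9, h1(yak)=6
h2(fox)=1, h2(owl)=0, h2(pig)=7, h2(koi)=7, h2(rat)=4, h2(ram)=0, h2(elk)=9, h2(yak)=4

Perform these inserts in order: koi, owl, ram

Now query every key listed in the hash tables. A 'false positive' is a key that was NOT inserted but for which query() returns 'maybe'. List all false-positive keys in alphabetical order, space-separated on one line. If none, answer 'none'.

Start: bits=00000000000
After insert 'koi': sets bits 3 7 -> bits=00010001000
After insert 'owl': sets bits 0 6 -> bits=10010011000
After insert 'ram': sets bits 0 10 -> bits=10010011001
Not inserted: elk fox pig rat yak — query each against bits=10010011001:
query elk: checks bit9=0 (has a 0) -> no => not a false positive
query fox: checks bit1=0, bit5=0 (has a 0) -> no => not a false positive
query pig: checks bit7=1 (all 1) -> maybe => FALSE POSITIVE
query rat: checks bit0=1, bit4=0 (has a 0) -> no => not a false positive
query yak: checks bit4=0, bit6=1 (has a 0) -> no => not a false positive
False positives (alphabetical): pig

Answer: pig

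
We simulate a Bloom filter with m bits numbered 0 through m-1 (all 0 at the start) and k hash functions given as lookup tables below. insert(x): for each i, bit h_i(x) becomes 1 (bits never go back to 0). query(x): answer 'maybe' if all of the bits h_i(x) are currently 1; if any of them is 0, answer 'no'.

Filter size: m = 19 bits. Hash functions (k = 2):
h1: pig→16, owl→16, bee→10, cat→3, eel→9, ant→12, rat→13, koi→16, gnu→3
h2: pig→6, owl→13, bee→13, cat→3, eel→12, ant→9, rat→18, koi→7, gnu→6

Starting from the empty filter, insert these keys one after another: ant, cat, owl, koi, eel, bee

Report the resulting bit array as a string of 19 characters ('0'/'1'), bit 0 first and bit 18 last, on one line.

Answer: 0001000101101100100

Derivation:
Start: bits=0000000000000000000
After insert 'ant': sets bits 9 12 -> bits=0000000001001000000
After insert 'cat': sets bits 3 -> bits=0001000001001000000
After insert 'owl': sets bits 13 16 -> bits=0001000001001100100
After insert 'koi': sets bits 7 16 -> bits=0001000101001100100
After insert 'eel': sets bits 9 12 -> bits=0001000101001100100
After insert 'bee': sets bits 10 13 -> bits=0001000101101100100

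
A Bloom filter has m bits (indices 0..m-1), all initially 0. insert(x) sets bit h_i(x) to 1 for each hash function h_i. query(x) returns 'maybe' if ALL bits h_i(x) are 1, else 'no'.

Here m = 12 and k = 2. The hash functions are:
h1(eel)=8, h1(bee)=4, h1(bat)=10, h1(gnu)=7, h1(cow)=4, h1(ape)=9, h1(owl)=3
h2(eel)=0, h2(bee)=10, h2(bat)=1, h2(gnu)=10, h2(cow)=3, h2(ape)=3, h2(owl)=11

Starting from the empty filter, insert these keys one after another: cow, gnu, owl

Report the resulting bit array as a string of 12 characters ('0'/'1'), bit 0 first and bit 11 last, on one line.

Start: bits=000000000000
After insert 'cow': sets bits 3 4 -> bits=000110000000
After insert 'gnu': sets bits 7 10 -> bits=000110010010
After insert 'owl': sets bits 3 11 -> bits=000110010011

Answer: 000110010011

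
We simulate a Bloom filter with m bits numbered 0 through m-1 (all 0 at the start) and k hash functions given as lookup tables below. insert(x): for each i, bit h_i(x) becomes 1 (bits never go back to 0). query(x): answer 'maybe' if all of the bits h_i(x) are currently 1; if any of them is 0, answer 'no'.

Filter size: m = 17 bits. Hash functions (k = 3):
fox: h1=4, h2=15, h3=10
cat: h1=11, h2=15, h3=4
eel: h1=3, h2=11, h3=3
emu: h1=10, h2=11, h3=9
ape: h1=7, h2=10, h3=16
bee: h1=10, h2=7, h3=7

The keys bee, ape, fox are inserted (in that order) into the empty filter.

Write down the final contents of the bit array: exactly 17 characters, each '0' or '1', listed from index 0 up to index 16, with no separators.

Answer: 00001001001000011

Derivation:
Start: bits=00000000000000000
After insert 'bee': sets bits 7 10 -> bits=00000001001000000
After insert 'ape': sets bits 7 10 16 -> bits=00000001001000001
After insert 'fox': sets bits 4 10 15 -> bits=00001001001000011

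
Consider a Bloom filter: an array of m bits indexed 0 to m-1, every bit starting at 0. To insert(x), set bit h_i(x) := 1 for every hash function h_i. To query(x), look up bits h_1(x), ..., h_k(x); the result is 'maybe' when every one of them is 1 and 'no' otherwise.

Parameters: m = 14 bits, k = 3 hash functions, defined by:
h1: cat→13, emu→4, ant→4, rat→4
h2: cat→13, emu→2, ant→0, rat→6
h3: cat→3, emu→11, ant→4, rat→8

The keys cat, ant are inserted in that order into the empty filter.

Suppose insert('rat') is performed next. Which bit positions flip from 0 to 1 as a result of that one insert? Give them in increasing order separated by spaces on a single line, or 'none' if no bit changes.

Answer: 6 8

Derivation:
Start: bits=00000000000000
After insert 'cat': sets bits 3 13 -> bits=00010000000001
After insert 'ant': sets bits 0 4 -> bits=10011000000001
insert 'rat' would touch bits 4 6 8; currently bit4=1, bit6=0, bit8=0
Bits that are 0 among those (would change 0->1): 6 8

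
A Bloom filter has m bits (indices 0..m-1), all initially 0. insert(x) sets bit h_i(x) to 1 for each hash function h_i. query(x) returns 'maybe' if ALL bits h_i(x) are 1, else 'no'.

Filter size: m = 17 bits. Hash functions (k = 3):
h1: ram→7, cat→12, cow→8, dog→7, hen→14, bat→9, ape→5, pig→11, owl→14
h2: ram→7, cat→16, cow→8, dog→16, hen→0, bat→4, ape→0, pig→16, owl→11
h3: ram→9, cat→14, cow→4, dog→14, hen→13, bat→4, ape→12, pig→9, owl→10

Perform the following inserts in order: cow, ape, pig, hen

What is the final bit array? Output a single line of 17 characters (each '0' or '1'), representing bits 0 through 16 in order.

Answer: 10001100110111101

Derivation:
Start: bits=00000000000000000
After insert 'cow': sets bits 4 8 -> bits=00001000100000000
After insert 'ape': sets bits 0 5 12 -> bits=10001100100010000
After insert 'pig': sets bits 9 11 16 -> bits=10001100110110001
After insert 'hen': sets bits 0 13 14 -> bits=10001100110111101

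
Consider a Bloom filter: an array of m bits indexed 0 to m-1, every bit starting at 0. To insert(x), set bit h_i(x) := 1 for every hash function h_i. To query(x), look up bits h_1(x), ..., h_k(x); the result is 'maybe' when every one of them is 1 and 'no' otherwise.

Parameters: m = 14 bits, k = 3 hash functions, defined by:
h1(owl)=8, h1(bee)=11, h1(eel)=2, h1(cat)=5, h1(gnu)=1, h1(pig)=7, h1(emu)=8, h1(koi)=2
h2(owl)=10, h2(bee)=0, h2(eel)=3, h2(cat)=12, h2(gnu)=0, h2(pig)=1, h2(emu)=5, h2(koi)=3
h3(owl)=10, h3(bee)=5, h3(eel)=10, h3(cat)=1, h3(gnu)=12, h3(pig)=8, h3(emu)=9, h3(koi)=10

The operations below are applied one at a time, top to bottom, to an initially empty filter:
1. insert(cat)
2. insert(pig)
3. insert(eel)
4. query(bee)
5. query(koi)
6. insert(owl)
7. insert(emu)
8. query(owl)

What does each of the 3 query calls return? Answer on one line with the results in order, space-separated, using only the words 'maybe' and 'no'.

Start: bits=00000000000000
Op 1: insert cat -> sets bits 1 5 12 -> bits=01000100000010
Op 2: insert pig -> sets bits 1 7 8 -> bits=01000101100010
Op 3: insert eel -> sets bits 2 3 10 -> bits=01110101101010
Op 4: query bee -> checks bit0=0, bit5=1, bit11=0 (has a 0) -> no
Op 5: query koi -> checks bit2=1, bit3=1, bit10=1 (all 1) -> maybe
Op 6: insert owl -> sets bits 8 10 -> bits=01110101101010
Op 7: insert emu -> sets bits 5 8 9 -> bits=01110101111010
Op 8: query owl -> checks bit8=1, bit10=1 (all 1) -> maybe
Query results in order: no maybe maybe

Answer: no maybe maybe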